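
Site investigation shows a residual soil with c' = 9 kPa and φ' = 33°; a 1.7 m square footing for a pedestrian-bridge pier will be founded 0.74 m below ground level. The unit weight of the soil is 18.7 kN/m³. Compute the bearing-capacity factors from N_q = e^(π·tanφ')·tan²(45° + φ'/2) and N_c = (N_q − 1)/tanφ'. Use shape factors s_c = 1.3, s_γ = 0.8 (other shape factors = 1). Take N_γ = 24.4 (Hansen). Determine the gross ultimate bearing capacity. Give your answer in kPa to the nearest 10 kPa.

tan33° = 0.6494, so N_q = e^(π×0.6494)·tan²(61.5°) = 7.692 × 3.392 = 26.09.
N_c = (26.09 − 1)/tan33° = 38.64.
Effective surcharge at the founding depth q = γ·D_f = 18.7 × 0.74 = 13.838 kPa.
q_ult = c·N_c·s_c + q·N_q + 0.5·γ·B·N_γ·s_γ
     = 9 × 38.638 × 1.3 + 13.838 × 26.092 + 0.5 × 18.7 × 1.7 × 24.4 × 0.8
     = 452.07 + 361.06 + 310.27 = 1123.4 kPa.

q_ult ≈ 1120 kPa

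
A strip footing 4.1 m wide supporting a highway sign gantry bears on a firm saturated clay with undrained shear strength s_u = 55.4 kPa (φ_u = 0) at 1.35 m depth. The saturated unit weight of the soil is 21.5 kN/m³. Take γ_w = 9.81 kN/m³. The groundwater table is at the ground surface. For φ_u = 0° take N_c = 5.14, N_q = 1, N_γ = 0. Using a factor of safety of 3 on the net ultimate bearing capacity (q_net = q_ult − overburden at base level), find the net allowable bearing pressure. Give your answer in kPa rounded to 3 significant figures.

q_all(net) ≈ 94.9 kPa

With the water table at the surface the whole profile is submerged: γ' = 21.5 − 9.81 = 11.69 kN/m³, so q = γ'·D_f = 15.782 kPa.
q_ult = c·N_c + q·N_q
     = 55.4 × 5.14 + 15.782 × 1
     = 284.76 + 15.782 = 300.54 kPa.
q_net = 300.54 − 15.782 = 284.76 kPa.
q_all(net) = 284.76 / 3 = 94.919 kPa.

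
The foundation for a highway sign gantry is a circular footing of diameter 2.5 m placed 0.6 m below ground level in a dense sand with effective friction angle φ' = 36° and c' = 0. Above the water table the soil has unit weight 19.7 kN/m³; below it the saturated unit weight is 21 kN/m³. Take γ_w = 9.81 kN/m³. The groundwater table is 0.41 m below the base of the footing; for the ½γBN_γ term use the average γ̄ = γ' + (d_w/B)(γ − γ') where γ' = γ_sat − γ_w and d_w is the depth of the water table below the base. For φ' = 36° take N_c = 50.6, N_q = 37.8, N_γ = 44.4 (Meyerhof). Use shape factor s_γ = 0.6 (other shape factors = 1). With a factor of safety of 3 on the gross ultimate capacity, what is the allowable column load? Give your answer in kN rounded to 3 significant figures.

q = γ·D_f = 19.7 × 0.6 = 11.82 kPa.
γ' = 11.19 kN/m³; averaging over the depth B below the base, γ̄ = γ' + (d_w/B)(γ − γ') = 12.586 kN/m³.
q·N_q = 11.82 × 37.8 = 446.8 kPa
0.5·γ·B·N_γ·s_γ = 0.5 × 12.586 × 2.5 × 44.4 × 0.6 = 419.1 kPa
q_ult = 446.8 + 419.1 = 865.9 kPa.
Gross allowable pressure q_all = 865.9 / 3 = 288.63 kPa.
Footing area = 4.9087 m², so allowable column load = 288.63 × 4.9087 = 1416.8 kN.

P_all ≈ 1420 kN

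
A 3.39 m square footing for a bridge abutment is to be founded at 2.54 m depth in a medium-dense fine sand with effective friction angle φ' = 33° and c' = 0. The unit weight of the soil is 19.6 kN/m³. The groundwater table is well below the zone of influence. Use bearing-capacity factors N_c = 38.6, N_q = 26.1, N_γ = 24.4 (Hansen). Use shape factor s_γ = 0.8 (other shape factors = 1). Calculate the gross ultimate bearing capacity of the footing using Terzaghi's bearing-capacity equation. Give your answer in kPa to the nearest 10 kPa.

q_ult ≈ 1950 kPa

q = γ·D_f = 19.6 × 2.54 = 49.784 kPa.
q·N_q = 49.784 × 26.1 = 1299.4 kPa
0.5·γ·B·N_γ·s_γ = 0.5 × 19.6 × 3.39 × 24.4 × 0.8 = 648.49 kPa
q_ult = 1299.4 + 648.49 = 1947.9 kPa.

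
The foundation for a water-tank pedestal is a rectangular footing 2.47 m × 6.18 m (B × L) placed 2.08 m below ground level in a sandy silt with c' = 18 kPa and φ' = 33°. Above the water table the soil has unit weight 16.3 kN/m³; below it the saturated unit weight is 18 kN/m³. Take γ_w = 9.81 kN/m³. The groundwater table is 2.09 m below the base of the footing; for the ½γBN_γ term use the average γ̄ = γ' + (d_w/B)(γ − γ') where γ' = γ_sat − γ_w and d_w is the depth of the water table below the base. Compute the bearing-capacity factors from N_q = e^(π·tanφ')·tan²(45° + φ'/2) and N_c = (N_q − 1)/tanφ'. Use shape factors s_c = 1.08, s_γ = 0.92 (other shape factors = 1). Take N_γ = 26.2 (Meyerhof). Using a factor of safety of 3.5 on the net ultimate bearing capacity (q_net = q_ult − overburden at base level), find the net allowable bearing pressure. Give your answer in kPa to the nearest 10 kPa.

q_all(net) ≈ 590 kPa

N_q = e^(π·tan33°)·tan²(61.5°) = 26.09; N_c = (N_q − 1)/tanφ' = 38.64.
Effective surcharge at the founding depth q = γ·D_f = 16.3 × 2.08 = 33.904 kPa.
With d_w = 2.09 m < B, γ̄ = 8.19 + (2.09/2.47) × (16.3 − 8.19) = 15.052 kN/m³.
q_ult = c·N_c·s_c + q·N_q + 0.5·γ·B·N_γ·s_γ
     = 18 × 38.638 × 1.08 + 33.904 × 26.092 + 0.5 × 15.052 × 2.47 × 26.2 × 0.92
     = 751.13 + 884.62 + 448.08 = 2083.8 kPa.
q_net = 2083.8 − 33.904 = 2049.9 kPa.
q_all(net) = 2049.9 / 3.5 = 585.69 kPa.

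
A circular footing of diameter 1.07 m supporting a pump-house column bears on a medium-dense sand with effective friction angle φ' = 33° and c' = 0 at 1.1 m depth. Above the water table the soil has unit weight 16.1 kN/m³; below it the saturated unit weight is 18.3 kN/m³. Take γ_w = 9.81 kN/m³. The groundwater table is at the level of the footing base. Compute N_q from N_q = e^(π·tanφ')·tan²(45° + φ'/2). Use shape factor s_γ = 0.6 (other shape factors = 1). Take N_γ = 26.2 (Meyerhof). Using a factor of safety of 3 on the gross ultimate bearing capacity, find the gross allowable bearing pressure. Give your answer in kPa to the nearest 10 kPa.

N_q = e^(π·tan33°)·tan²(61.5°) = 26.09.
Effective surcharge at the founding depth q = γ·D_f = 16.1 × 1.1 = 17.71 kPa.
The water table coincides with the base, so in the self-weight term γ → γ' = 8.49 kN/m³.
q_ult = q·N_q + 0.5·γ·B·N_γ·s_γ
     = 17.71 × 26.092 + 0.5 × 8.49 × 1.07 × 26.2 × 0.6
     = 462.09 + 71.403 = 533.49 kPa.
q_all = 533.49 / 3 = 177.83 kPa.

q_all ≈ 180 kPa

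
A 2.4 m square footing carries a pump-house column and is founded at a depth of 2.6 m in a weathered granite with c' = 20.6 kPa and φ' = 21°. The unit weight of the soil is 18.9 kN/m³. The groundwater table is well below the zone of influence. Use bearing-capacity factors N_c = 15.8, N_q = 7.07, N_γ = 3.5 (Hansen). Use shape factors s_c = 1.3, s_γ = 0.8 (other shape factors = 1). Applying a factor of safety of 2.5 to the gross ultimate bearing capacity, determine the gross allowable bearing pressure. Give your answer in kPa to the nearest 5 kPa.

q = γ·D_f = 18.9 × 2.6 = 49.14 kPa.
c·N_c·s_c = 20.6 × 15.8 × 1.3 = 423.12 kPa
q·N_q = 49.14 × 7.07 = 347.42 kPa
0.5·γ·B·N_γ·s_γ = 0.5 × 18.9 × 2.4 × 3.5 × 0.8 = 63.504 kPa
q_ult = 423.12 + 347.42 + 63.504 = 834.05 kPa.
q_all = q_ult / FS = 834.05 / 2.5 = 333.62 kPa.

q_all ≈ 335 kPa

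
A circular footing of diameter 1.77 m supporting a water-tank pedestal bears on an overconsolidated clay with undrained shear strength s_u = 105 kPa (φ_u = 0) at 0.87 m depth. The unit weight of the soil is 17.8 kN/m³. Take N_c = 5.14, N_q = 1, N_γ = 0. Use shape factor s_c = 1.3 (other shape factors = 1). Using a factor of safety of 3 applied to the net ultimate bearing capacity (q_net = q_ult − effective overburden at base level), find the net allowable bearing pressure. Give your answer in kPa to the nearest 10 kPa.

Effective surcharge at the founding depth q = γ·D_f = 17.8 × 0.87 = 15.486 kPa.
q_ult = c·N_c·s_c + q·N_q
     = 105 × 5.14 × 1.3 + 15.486 × 1
     = 701.61 + 15.486 = 717.1 kPa.
Net ultimate: q_net = 717.1 − 15.486 = 701.61 kPa.
q_all(net) = 701.61 / 3 = 233.87 kPa.

q_all(net) ≈ 230 kPa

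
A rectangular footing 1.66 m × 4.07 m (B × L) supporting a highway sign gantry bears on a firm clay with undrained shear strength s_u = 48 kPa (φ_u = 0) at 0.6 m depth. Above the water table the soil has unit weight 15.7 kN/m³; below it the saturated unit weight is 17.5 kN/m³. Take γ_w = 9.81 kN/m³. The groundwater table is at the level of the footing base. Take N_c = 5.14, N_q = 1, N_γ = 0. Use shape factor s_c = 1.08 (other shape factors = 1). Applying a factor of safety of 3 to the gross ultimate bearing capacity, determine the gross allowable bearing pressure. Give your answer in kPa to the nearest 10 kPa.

q_all ≈ 90 kPa

q = γ·D_f = 15.7 × 0.6 = 9.42 kPa.
c·N_c·s_c = 48 × 5.14 × 1.08 = 266.46 kPa
q·N_q = 9.42 × 1 = 9.42 kPa
q_ult = 266.46 + 9.42 = 275.88 kPa.
q_all = q_ult / FS = 275.88 / 3 = 91.959 kPa.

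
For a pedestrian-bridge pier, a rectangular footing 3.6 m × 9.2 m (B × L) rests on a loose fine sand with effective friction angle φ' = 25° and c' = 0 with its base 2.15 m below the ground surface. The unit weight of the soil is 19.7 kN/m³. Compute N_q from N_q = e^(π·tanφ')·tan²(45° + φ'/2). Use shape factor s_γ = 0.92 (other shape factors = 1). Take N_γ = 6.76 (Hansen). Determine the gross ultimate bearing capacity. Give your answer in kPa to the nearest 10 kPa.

tan25° = 0.4663, so N_q = e^(π×0.4663)·tan²(57.5°) = 4.327 × 2.464 = 10.66.
Overburden at base level: q = 19.7 × 2.15 = 42.355 kPa.
Surcharge term q·N_q = 42.355 × 10.662 = 451.6 kPa; self-weight term 0.5·γ·B·N_γ·s_γ = 0.5 × 19.7 × 3.6 × 6.76 × 0.92 = 220.53 kPa.
q_ult = 451.6 + 220.53 = 672.13 kPa.

q_ult ≈ 670 kPa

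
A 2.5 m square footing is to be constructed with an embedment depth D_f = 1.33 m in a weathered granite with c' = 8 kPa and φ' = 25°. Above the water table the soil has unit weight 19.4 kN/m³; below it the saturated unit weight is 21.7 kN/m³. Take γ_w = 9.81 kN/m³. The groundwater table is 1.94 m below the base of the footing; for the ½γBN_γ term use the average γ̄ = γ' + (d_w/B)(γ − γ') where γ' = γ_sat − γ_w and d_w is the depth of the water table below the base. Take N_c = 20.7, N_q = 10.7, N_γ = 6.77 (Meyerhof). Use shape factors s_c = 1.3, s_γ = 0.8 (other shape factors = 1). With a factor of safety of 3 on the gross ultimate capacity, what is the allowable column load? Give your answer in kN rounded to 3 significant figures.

P_all ≈ 1270 kN

q = γ·D_f = 19.4 × 1.33 = 25.802 kPa.
γ' = 11.89 kN/m³; averaging over the depth B below the base, γ̄ = γ' + (d_w/B)(γ − γ') = 17.718 kN/m³.
c·N_c·s_c = 8 × 20.7 × 1.3 = 215.28 kPa
q·N_q = 25.802 × 10.7 = 276.08 kPa
0.5·γ·B·N_γ·s_γ = 0.5 × 17.718 × 2.5 × 6.77 × 0.8 = 119.95 kPa
q_ult = 215.28 + 276.08 + 119.95 = 611.31 kPa.
Gross allowable pressure q_all = 611.31 / 3 = 203.77 kPa.
Footing area = 6.25 m², so allowable column load = 203.77 × 6.25 = 1273.6 kN.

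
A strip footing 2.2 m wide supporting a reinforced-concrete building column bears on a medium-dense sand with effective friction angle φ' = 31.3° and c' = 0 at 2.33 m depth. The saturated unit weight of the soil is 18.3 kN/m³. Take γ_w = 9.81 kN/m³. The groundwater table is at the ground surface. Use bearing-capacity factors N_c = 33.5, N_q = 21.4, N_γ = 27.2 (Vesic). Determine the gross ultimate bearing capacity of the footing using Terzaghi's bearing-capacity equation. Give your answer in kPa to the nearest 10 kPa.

q_ult ≈ 680 kPa

With the water table at the surface the whole profile is submerged: γ' = 18.3 − 9.81 = 8.49 kN/m³, so q = γ'·D_f = 19.782 kPa; the same γ' applies in the ½γBN_γ term.
q_ult = q·N_q + 0.5·γ·B·N_γ
     = 19.782 × 21.4 + 0.5 × 8.49 × 2.2 × 27.2
     = 423.33 + 254.02 = 677.35 kPa.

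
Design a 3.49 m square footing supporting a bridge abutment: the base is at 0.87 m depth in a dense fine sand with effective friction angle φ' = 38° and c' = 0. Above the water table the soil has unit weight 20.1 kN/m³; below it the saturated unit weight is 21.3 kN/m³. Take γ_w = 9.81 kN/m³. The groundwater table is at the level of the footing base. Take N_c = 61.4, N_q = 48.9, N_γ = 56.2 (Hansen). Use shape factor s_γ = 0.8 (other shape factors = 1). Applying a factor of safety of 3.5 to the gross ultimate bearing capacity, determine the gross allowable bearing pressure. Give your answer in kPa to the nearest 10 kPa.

q_all ≈ 500 kPa

q = γ·D_f = 20.1 × 0.87 = 17.487 kPa.
For the ½γBN_γ term take γ' = 21.3 − 9.81 = 11.49 kN/m³ (soil below base is submerged).
q·N_q = 17.487 × 48.9 = 855.11 kPa
0.5·γ·B·N_γ·s_γ = 0.5 × 11.49 × 3.49 × 56.2 × 0.8 = 901.45 kPa
q_ult = 855.11 + 901.45 = 1756.6 kPa.
q_all = q_ult / FS = 1756.6 / 3.5 = 501.88 kPa.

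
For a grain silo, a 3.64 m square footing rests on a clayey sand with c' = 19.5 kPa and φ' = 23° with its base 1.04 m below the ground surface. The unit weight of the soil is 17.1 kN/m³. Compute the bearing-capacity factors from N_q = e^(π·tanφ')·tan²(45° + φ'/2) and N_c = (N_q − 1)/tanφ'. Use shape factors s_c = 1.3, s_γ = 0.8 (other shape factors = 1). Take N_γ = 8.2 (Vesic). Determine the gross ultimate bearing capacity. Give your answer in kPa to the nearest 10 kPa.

tan23° = 0.4245, so N_q = e^(π×0.4245)·tan²(56.5°) = 3.794 × 2.283 = 8.66.
N_c = (8.66 − 1)/tan23° = 18.05.
q = γ·D_f = 17.1 × 1.04 = 17.784 kPa.
c·N_c·s_c = 19.5 × 18.049 × 1.3 = 457.53 kPa
q·N_q = 17.784 × 8.6612 = 154.03 kPa
0.5·γ·B·N_γ·s_γ = 0.5 × 17.1 × 3.64 × 8.2 × 0.8 = 204.16 kPa
q_ult = 457.53 + 154.03 + 204.16 = 815.72 kPa.

q_ult ≈ 820 kPa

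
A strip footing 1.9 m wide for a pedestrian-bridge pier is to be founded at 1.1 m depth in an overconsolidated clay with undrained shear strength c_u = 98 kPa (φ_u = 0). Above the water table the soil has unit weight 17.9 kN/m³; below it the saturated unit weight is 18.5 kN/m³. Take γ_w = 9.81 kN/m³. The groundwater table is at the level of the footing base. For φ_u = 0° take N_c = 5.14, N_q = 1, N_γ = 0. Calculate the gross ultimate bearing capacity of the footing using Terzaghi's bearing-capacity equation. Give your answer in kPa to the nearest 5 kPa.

q_ult ≈ 525 kPa

Overburden at base level: q = 17.9 × 1.1 = 19.69 kPa.
Cohesion term c·N_c = 98 × 5.14 = 503.72 kPa; surcharge term q·N_q = 19.69 × 1 = 19.69 kPa.
q_ult = 503.72 + 19.69 = 523.41 kPa.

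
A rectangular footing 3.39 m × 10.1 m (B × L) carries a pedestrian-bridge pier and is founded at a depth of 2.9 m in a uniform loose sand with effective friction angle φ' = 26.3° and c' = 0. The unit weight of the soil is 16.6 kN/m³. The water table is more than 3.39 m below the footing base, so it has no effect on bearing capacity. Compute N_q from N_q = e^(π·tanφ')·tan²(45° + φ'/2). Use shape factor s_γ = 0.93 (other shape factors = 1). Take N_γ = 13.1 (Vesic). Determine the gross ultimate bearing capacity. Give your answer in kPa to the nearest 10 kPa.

q_ult ≈ 930 kPa

tan26.3° = 0.4942, so N_q = e^(π×0.4942)·tan²(58.15°) = 4.724 × 2.591 = 12.24.
Effective surcharge at the founding depth q = γ·D_f = 16.6 × 2.9 = 48.14 kPa.
q_ult = q·N_q + 0.5·γ·B·N_γ·s_γ
     = 48.14 × 12.241 + 0.5 × 16.6 × 3.39 × 13.1 × 0.93
     = 589.27 + 342.79 = 932.06 kPa.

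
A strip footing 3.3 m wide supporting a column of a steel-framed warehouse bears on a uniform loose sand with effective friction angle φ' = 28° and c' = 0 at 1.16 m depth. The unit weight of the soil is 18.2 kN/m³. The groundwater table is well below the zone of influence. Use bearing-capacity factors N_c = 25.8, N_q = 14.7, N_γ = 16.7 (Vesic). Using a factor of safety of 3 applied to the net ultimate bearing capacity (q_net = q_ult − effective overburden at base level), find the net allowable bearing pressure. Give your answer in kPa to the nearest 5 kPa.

q_all(net) ≈ 265 kPa

q = γ·D_f = 18.2 × 1.16 = 21.112 kPa.
q·N_q = 21.112 × 14.7 = 310.35 kPa
0.5·γ·B·N_γ = 0.5 × 18.2 × 3.3 × 16.7 = 501.5 kPa
q_ult = 310.35 + 501.5 = 811.85 kPa.
Net ultimate: q_net = 811.85 − 21.112 = 790.74 kPa.
q_all(net) = 790.74 / 3 = 263.58 kPa.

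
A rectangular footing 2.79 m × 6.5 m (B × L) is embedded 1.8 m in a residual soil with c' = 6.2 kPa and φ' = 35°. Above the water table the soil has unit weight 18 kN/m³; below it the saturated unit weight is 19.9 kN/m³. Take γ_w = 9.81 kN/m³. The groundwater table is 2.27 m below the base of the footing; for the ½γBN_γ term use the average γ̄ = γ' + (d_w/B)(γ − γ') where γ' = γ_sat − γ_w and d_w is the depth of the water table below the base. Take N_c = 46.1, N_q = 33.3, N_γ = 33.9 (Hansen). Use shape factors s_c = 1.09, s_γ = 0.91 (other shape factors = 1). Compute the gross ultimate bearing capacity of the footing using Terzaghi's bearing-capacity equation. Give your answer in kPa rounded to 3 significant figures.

q_ult ≈ 2100 kPa

Overburden at base level: q = 18 × 1.8 = 32.4 kPa.
The water table is 2.27 m below the base (< B = 2.79 m), so the ½γBN_γ term uses γ̄ = γ' + (d_w/B)(γ − γ') = 10.09 + (2.27/2.79)(18 − 10.09) = 16.526 kN/m³.
Cohesion term c·N_c·s_c = 6.2 × 46.1 × 1.09 = 311.54 kPa; surcharge term q·N_q = 32.4 × 33.3 = 1078.9 kPa; self-weight term 0.5·γ·B·N_γ·s_γ = 0.5 × 16.526 × 2.79 × 33.9 × 0.91 = 711.17 kPa.
q_ult = 311.54 + 1078.9 + 711.17 = 2101.6 kPa.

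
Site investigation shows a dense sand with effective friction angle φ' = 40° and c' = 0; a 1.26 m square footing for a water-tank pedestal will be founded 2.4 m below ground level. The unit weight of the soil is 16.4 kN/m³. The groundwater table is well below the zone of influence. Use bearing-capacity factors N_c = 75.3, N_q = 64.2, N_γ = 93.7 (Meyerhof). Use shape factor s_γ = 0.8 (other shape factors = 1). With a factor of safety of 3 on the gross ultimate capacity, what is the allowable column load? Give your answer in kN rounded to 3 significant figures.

Overburden at base level: q = 16.4 × 2.4 = 39.36 kPa.
Surcharge term q·N_q = 39.36 × 64.2 = 2526.9 kPa; self-weight term 0.5·γ·B·N_γ·s_γ = 0.5 × 16.4 × 1.26 × 93.7 × 0.8 = 774.49 kPa.
q_ult = 2526.9 + 774.49 = 3301.4 kPa.
Gross allowable pressure q_all = 3301.4 / 3 = 1100.5 kPa.
Footing area = 1.5876 m², so allowable column load = 1100.5 × 1.5876 = 1747.1 kN.

P_all ≈ 1750 kN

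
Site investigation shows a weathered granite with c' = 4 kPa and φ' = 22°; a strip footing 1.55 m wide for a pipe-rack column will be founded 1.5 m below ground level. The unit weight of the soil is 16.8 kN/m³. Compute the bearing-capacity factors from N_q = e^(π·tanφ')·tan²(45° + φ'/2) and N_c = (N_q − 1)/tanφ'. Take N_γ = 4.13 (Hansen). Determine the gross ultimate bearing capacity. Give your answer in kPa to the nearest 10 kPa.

q_ult ≈ 320 kPa

tan22° = 0.404, so N_q = e^(π×0.404)·tan²(56°) = 3.558 × 2.198 = 7.82.
N_c = (7.82 − 1)/tan22° = 16.88.
Overburden at base level: q = 16.8 × 1.5 = 25.2 kPa.
Cohesion term c·N_c = 4 × 16.883 = 67.531 kPa; surcharge term q·N_q = 25.2 × 7.8211 = 197.09 kPa; self-weight term 0.5·γ·B·N_γ = 0.5 × 16.8 × 1.55 × 4.13 = 53.773 kPa.
q_ult = 67.531 + 197.09 + 53.773 = 318.4 kPa.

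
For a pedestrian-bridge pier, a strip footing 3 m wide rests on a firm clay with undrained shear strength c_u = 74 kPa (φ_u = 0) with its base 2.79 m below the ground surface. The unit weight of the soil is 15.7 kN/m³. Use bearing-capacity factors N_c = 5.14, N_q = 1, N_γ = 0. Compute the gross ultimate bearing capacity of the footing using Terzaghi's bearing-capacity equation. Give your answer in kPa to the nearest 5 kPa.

q = γ·D_f = 15.7 × 2.79 = 43.803 kPa.
c·N_c = 74 × 5.14 = 380.36 kPa
q·N_q = 43.803 × 1 = 43.803 kPa
q_ult = 380.36 + 43.803 = 424.16 kPa.

q_ult ≈ 425 kPa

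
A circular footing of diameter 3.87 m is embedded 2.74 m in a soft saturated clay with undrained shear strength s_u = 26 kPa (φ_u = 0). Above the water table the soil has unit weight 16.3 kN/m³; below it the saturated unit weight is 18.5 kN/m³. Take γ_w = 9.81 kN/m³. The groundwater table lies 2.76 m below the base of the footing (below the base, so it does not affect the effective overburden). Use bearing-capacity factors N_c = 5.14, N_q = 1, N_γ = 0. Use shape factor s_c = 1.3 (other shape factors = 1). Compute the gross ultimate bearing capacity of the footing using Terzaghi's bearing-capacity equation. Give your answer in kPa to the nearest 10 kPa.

Effective surcharge at the founding depth q = γ·D_f = 16.3 × 2.74 = 44.662 kPa.
q_ult = c·N_c·s_c + q·N_q
     = 26 × 5.14 × 1.3 + 44.662 × 1
     = 173.73 + 44.662 = 218.39 kPa.

q_ult ≈ 220 kPa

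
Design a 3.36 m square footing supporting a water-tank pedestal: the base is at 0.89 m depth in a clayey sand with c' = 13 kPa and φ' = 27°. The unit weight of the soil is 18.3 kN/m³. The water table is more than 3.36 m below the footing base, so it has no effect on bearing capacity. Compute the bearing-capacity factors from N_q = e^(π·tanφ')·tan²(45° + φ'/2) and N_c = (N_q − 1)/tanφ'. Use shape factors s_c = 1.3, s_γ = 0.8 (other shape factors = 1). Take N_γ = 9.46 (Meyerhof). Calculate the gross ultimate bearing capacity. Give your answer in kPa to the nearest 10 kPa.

tan27° = 0.5095, so N_q = e^(π×0.5095)·tan²(58.5°) = 4.957 × 2.663 = 13.2.
N_c = (13.2 − 1)/tan27° = 23.94.
Overburden at base level: q = 18.3 × 0.89 = 16.287 kPa.
Cohesion term c·N_c·s_c = 13 × 23.942 × 1.3 = 404.62 kPa; surcharge term q·N_q = 16.287 × 13.199 = 214.97 kPa; self-weight term 0.5·γ·B·N_γ·s_γ = 0.5 × 18.3 × 3.36 × 9.46 × 0.8 = 232.67 kPa.
q_ult = 404.62 + 214.97 + 232.67 = 852.27 kPa.

q_ult ≈ 850 kPa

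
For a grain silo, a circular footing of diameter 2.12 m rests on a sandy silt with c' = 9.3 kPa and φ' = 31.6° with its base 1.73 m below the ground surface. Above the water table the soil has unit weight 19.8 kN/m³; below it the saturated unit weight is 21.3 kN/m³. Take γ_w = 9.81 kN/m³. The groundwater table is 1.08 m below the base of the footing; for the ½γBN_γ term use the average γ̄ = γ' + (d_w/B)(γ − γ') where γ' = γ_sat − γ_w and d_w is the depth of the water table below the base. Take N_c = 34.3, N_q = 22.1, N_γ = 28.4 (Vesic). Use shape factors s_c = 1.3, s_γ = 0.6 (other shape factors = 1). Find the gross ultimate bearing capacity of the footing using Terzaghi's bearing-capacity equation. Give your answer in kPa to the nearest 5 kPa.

q_ult ≈ 1455 kPa

Overburden at base level: q = 19.8 × 1.73 = 34.254 kPa.
The water table is 1.08 m below the base (< B = 2.12 m), so the ½γBN_γ term uses γ̄ = γ' + (d_w/B)(γ − γ') = 11.49 + (1.08/2.12)(19.8 − 11.49) = 15.723 kN/m³.
Cohesion term c·N_c·s_c = 9.3 × 34.3 × 1.3 = 414.69 kPa; surcharge term q·N_q = 34.254 × 22.1 = 757.01 kPa; self-weight term 0.5·γ·B·N_γ·s_γ = 0.5 × 15.723 × 2.12 × 28.4 × 0.6 = 284 kPa.
q_ult = 414.69 + 757.01 + 284 = 1455.7 kPa.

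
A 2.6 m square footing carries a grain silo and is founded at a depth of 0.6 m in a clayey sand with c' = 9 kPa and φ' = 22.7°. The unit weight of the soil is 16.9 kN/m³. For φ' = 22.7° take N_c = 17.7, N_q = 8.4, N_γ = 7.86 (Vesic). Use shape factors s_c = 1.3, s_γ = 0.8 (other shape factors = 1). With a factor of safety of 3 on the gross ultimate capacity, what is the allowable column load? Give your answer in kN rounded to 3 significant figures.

q = γ·D_f = 16.9 × 0.6 = 10.14 kPa.
c·N_c·s_c = 9 × 17.7 × 1.3 = 207.09 kPa
q·N_q = 10.14 × 8.4 = 85.176 kPa
0.5·γ·B·N_γ·s_γ = 0.5 × 16.9 × 2.6 × 7.86 × 0.8 = 138.15 kPa
q_ult = 207.09 + 85.176 + 138.15 = 430.41 kPa.
Gross allowable pressure q_all = 430.41 / 3 = 143.47 kPa.
Footing area = 6.76 m², so allowable column load = 143.47 × 6.76 = 969.86 kN.

P_all ≈ 970 kN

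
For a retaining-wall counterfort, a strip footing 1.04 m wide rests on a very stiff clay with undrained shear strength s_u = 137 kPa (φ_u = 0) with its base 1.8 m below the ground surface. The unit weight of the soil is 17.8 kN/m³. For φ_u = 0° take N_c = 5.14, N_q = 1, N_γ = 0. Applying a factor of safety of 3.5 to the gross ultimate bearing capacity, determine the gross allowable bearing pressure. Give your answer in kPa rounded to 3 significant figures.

q_all ≈ 210 kPa

Effective surcharge at the founding depth q = γ·D_f = 17.8 × 1.8 = 32.04 kPa.
q_ult = c·N_c + q·N_q
     = 137 × 5.14 + 32.04 × 1
     = 704.18 + 32.04 = 736.22 kPa.
q_all = q_ult / FS = 736.22 / 3.5 = 210.35 kPa.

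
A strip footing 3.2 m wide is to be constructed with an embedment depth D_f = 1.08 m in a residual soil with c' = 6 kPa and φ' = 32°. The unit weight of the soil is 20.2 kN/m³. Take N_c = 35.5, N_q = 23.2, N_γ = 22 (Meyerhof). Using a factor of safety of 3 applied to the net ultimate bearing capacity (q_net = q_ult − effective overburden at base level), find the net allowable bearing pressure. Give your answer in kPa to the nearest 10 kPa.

q_all(net) ≈ 470 kPa

Overburden at base level: q = 20.2 × 1.08 = 21.816 kPa.
Cohesion term c·N_c = 6 × 35.5 = 213 kPa; surcharge term q·N_q = 21.816 × 23.2 = 506.13 kPa; self-weight term 0.5·γ·B·N_γ = 0.5 × 20.2 × 3.2 × 22 = 711.04 kPa.
q_ult = 213 + 506.13 + 711.04 = 1430.2 kPa.
Net ultimate: q_net = 1430.2 − 21.816 = 1408.4 kPa.
q_all(net) = 1408.4 / 3 = 469.45 kPa.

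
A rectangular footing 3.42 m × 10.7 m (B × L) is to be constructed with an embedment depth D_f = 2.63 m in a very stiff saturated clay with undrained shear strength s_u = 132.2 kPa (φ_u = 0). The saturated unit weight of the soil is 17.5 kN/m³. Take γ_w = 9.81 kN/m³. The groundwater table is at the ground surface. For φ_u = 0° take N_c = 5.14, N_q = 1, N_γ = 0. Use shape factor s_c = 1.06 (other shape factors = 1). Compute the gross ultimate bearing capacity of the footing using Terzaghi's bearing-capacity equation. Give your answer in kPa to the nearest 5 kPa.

q_ult ≈ 740 kPa

Water table at ground surface, so effective unit weight γ' = 17.5 − 9.81 = 7.69 kN/m³ is used throughout; overburden q = 7.69 × 2.63 = 20.225 kPa.
Cohesion term c·N_c·s_c = 132.2 × 5.14 × 1.06 = 720.28 kPa; surcharge term q·N_q = 20.225 × 1 = 20.225 kPa.
q_ult = 720.28 + 20.225 = 740.5 kPa.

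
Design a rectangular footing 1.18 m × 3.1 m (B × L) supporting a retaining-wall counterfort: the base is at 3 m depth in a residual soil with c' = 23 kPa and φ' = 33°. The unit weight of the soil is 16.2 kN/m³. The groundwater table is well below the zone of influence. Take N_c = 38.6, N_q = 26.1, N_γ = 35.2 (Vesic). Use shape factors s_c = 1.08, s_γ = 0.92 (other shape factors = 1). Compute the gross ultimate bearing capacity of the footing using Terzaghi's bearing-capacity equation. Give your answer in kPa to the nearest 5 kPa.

q_ult ≈ 2535 kPa

Overburden at base level: q = 16.2 × 3 = 48.6 kPa.
Cohesion term c·N_c·s_c = 23 × 38.6 × 1.08 = 958.82 kPa; surcharge term q·N_q = 48.6 × 26.1 = 1268.5 kPa; self-weight term 0.5·γ·B·N_γ·s_γ = 0.5 × 16.2 × 1.18 × 35.2 × 0.92 = 309.53 kPa.
q_ult = 958.82 + 1268.5 + 309.53 = 2536.8 kPa.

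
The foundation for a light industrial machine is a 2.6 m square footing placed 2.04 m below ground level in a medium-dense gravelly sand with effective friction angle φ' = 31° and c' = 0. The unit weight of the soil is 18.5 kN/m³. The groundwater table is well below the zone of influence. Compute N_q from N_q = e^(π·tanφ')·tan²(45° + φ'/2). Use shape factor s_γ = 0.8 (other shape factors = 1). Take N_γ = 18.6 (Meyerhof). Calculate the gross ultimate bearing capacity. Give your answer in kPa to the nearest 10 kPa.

tan31° = 0.6009, so N_q = e^(π×0.6009)·tan²(60.5°) = 6.604 × 3.124 = 20.63.
Overburden at base level: q = 18.5 × 2.04 = 37.74 kPa.
Surcharge term q·N_q = 37.74 × 20.631 = 778.61 kPa; self-weight term 0.5·γ·B·N_γ·s_γ = 0.5 × 18.5 × 2.6 × 18.6 × 0.8 = 357.86 kPa.
q_ult = 778.61 + 357.86 = 1136.5 kPa.

q_ult ≈ 1140 kPa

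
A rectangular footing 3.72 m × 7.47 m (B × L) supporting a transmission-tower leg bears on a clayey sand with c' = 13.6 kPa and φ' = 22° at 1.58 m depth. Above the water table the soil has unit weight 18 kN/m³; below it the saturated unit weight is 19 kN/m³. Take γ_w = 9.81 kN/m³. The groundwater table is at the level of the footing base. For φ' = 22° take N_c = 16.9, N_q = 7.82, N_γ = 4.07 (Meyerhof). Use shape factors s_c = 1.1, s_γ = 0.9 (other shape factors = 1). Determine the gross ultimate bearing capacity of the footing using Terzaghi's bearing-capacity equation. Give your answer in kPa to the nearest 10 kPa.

q = γ·D_f = 18 × 1.58 = 28.44 kPa.
For the ½γBN_γ term take γ' = 19 − 9.81 = 9.19 kN/m³ (soil below base is submerged).
c·N_c·s_c = 13.6 × 16.9 × 1.1 = 252.82 kPa
q·N_q = 28.44 × 7.82 = 222.4 kPa
0.5·γ·B·N_γ·s_γ = 0.5 × 9.19 × 3.72 × 4.07 × 0.9 = 62.613 kPa
q_ult = 252.82 + 222.4 + 62.613 = 537.84 kPa.

q_ult ≈ 540 kPa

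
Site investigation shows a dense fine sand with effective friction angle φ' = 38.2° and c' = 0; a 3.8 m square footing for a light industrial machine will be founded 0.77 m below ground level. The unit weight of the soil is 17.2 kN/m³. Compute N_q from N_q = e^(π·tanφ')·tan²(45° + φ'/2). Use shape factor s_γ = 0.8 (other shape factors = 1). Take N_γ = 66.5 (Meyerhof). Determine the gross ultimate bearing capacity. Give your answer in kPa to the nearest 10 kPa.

q_ult ≈ 2400 kPa

tan38.2° = 0.7869, so N_q = e^(π×0.7869)·tan²(64.1°) = 11.848 × 4.241 = 50.25.
Effective surcharge at the founding depth q = γ·D_f = 17.2 × 0.77 = 13.244 kPa.
q_ult = q·N_q + 0.5·γ·B·N_γ·s_γ
     = 13.244 × 50.251 + 0.5 × 17.2 × 3.8 × 66.5 × 0.8
     = 665.53 + 1738.6 = 2404.1 kPa.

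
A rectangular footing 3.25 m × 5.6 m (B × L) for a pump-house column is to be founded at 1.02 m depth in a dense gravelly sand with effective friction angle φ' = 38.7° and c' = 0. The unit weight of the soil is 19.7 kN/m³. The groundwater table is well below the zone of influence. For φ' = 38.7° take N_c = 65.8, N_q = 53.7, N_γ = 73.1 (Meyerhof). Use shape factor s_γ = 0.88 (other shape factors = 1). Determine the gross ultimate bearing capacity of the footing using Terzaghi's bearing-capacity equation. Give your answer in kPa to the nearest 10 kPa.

q_ult ≈ 3140 kPa

q = γ·D_f = 19.7 × 1.02 = 20.094 kPa.
q·N_q = 20.094 × 53.7 = 1079 kPa
0.5·γ·B·N_γ·s_γ = 0.5 × 19.7 × 3.25 × 73.1 × 0.88 = 2059.3 kPa
q_ult = 1079 + 2059.3 = 3138.3 kPa.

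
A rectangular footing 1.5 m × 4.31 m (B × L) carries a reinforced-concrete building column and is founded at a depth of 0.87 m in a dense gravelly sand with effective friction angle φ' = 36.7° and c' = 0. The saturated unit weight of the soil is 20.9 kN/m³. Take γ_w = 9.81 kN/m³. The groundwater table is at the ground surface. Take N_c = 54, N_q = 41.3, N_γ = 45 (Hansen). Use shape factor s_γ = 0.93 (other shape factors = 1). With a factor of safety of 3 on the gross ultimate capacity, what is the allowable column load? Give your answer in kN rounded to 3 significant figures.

Water table at ground surface, so effective unit weight γ' = 20.9 − 9.81 = 11.09 kN/m³ is used throughout; overburden q = 11.09 × 0.87 = 9.6483 kPa; the same γ' applies in the ½γBN_γ term.
Surcharge term q·N_q = 9.6483 × 41.3 = 398.47 kPa; self-weight term 0.5·γ·B·N_γ·s_γ = 0.5 × 11.09 × 1.5 × 45 × 0.93 = 348.09 kPa.
q_ult = 398.47 + 348.09 = 746.56 kPa.
Gross allowable pressure q_all = 746.56 / 3 = 248.85 kPa.
Footing area = 6.465 m², so allowable column load = 248.85 × 6.465 = 1608.8 kN.

P_all ≈ 1610 kN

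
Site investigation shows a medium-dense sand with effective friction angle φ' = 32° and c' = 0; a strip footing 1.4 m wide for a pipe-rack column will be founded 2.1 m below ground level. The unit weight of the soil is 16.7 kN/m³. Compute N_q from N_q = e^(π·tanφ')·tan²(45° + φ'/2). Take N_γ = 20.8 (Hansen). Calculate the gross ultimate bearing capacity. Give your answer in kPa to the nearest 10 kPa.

q_ult ≈ 1060 kPa

tan32° = 0.6249, so N_q = e^(π×0.6249)·tan²(61°) = 7.121 × 3.255 = 23.18.
Overburden at base level: q = 16.7 × 2.1 = 35.07 kPa.
Surcharge term q·N_q = 35.07 × 23.177 = 812.81 kPa; self-weight term 0.5·γ·B·N_γ = 0.5 × 16.7 × 1.4 × 20.8 = 243.15 kPa.
q_ult = 812.81 + 243.15 = 1056 kPa.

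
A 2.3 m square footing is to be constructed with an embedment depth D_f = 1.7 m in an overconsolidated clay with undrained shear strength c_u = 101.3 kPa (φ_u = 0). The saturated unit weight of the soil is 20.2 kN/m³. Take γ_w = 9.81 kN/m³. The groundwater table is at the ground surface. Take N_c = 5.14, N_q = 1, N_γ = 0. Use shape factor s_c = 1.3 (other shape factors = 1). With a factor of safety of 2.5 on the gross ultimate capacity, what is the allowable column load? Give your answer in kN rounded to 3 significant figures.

With the water table at the surface the whole profile is submerged: γ' = 20.2 − 9.81 = 10.39 kN/m³, so q = γ'·D_f = 17.663 kPa.
q_ult = c·N_c·s_c + q·N_q
     = 101.3 × 5.14 × 1.3 + 17.663 × 1
     = 676.89 + 17.663 = 694.55 kPa.
Gross allowable pressure q_all = 694.55 / 2.5 = 277.82 kPa.
Footing area = 5.29 m², so allowable column load = 277.82 × 5.29 = 1469.7 kN.

P_all ≈ 1470 kN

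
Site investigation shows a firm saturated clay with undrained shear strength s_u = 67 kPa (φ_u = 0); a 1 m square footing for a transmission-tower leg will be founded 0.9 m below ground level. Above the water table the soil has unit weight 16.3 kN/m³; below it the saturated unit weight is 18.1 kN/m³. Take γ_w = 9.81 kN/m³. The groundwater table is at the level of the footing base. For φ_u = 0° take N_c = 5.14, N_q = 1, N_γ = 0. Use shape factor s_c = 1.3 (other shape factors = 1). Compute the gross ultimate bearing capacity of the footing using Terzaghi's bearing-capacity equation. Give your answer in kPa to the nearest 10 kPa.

q_ult ≈ 460 kPa

q = γ·D_f = 16.3 × 0.9 = 14.67 kPa.
c·N_c·s_c = 67 × 5.14 × 1.3 = 447.69 kPa
q·N_q = 14.67 × 1 = 14.67 kPa
q_ult = 447.69 + 14.67 = 462.36 kPa.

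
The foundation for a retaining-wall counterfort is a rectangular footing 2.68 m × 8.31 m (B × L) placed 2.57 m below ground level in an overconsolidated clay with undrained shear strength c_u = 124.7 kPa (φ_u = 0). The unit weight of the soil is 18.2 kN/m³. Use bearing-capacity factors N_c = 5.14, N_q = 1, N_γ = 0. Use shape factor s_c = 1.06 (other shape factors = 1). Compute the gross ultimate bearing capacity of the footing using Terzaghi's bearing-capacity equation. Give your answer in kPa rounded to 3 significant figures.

Effective surcharge at the founding depth q = γ·D_f = 18.2 × 2.57 = 46.774 kPa.
q_ult = c·N_c·s_c + q·N_q
     = 124.7 × 5.14 × 1.06 + 46.774 × 1
     = 679.42 + 46.774 = 726.19 kPa.

q_ult ≈ 726 kPa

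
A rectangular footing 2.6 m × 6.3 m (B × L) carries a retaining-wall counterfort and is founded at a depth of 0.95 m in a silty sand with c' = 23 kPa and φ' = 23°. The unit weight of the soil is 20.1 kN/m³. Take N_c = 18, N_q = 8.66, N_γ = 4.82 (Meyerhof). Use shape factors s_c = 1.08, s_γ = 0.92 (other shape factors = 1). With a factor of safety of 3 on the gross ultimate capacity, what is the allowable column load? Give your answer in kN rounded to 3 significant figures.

P_all ≈ 3980 kN

Effective surcharge at the founding depth q = γ·D_f = 20.1 × 0.95 = 19.095 kPa.
q_ult = c·N_c·s_c + q·N_q + 0.5·γ·B·N_γ·s_γ
     = 23 × 18 × 1.08 + 19.095 × 8.66 + 0.5 × 20.1 × 2.6 × 4.82 × 0.92
     = 447.12 + 165.36 + 115.87 = 728.35 kPa.
Gross allowable pressure q_all = 728.35 / 3 = 242.78 kPa.
Footing area = 16.38 m², so allowable column load = 242.78 × 16.38 = 3976.8 kN.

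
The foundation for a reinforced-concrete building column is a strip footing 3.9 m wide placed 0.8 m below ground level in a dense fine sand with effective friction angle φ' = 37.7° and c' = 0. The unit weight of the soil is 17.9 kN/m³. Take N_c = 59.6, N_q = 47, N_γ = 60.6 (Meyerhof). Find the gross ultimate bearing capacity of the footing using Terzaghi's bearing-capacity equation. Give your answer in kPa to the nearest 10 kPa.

Overburden at base level: q = 17.9 × 0.8 = 14.32 kPa.
Surcharge term q·N_q = 14.32 × 47 = 673.04 kPa; self-weight term 0.5·γ·B·N_γ = 0.5 × 17.9 × 3.9 × 60.6 = 2115.2 kPa.
q_ult = 673.04 + 2115.2 = 2788.3 kPa.

q_ult ≈ 2790 kPa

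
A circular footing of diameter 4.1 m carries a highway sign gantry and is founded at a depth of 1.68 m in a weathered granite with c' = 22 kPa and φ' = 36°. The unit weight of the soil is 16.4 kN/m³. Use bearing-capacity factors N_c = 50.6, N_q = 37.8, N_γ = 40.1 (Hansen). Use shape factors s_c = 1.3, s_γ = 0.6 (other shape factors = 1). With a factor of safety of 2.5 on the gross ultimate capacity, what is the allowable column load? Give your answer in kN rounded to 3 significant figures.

P_all ≈ 17400 kN

Overburden at base level: q = 16.4 × 1.68 = 27.552 kPa.
Cohesion term c·N_c·s_c = 22 × 50.6 × 1.3 = 1447.2 kPa; surcharge term q·N_q = 27.552 × 37.8 = 1041.5 kPa; self-weight term 0.5·γ·B·N_γ·s_γ = 0.5 × 16.4 × 4.1 × 40.1 × 0.6 = 808.9 kPa.
q_ult = 1447.2 + 1041.5 + 808.9 = 3297.5 kPa.
Gross allowable pressure q_all = 3297.5 / 2.5 = 1319 kPa.
Footing area = 13.2025 m², so allowable column load = 1319 × 13.2025 = 17414 kN.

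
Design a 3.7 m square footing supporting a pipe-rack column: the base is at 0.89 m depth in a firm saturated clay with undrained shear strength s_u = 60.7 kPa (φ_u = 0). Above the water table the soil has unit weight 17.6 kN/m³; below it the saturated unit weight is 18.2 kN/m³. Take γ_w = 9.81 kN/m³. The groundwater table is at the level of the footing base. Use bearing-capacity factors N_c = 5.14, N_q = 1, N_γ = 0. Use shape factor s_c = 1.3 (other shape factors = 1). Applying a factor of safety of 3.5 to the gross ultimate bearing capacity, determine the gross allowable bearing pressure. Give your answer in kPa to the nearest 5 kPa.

Effective surcharge at the founding depth q = γ·D_f = 17.6 × 0.89 = 15.664 kPa.
q_ult = c·N_c·s_c + q·N_q
     = 60.7 × 5.14 × 1.3 + 15.664 × 1
     = 405.6 + 15.664 = 421.26 kPa.
q_all = q_ult / FS = 421.26 / 3.5 = 120.36 kPa.

q_all ≈ 120 kPa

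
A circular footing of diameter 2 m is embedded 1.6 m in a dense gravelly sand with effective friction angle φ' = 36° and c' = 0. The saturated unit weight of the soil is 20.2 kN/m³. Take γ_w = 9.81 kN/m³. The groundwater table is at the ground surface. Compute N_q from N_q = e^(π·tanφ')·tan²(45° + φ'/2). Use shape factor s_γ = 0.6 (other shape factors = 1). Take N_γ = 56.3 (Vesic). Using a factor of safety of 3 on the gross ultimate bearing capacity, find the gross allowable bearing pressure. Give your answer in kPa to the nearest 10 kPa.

N_q = e^(π·tan36°)·tan²(63°) = 37.75.
Water table at ground surface, so effective unit weight γ' = 20.2 − 9.81 = 10.39 kN/m³ is used throughout; overburden q = 10.39 × 1.6 = 16.624 kPa; the same γ' applies in the ½γBN_γ term.
Surcharge term q·N_q = 16.624 × 37.752 = 627.6 kPa; self-weight term 0.5·γ·B·N_γ·s_γ = 0.5 × 10.39 × 2 × 56.3 × 0.6 = 350.97 kPa.
q_ult = 627.6 + 350.97 = 978.57 kPa.
q_all = 978.57 / 3 = 326.19 kPa.

q_all ≈ 330 kPa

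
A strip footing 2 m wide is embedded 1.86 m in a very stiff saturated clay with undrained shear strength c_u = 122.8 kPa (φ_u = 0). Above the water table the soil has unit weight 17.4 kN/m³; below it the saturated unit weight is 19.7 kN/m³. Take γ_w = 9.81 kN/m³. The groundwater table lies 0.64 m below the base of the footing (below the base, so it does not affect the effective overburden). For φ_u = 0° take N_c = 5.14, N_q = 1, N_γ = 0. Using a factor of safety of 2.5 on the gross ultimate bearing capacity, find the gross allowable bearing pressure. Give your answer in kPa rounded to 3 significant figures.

q_all ≈ 265 kPa

q = γ·D_f = 17.4 × 1.86 = 32.364 kPa.
c·N_c = 122.8 × 5.14 = 631.19 kPa
q·N_q = 32.364 × 1 = 32.364 kPa
q_ult = 631.19 + 32.364 = 663.56 kPa.
q_all = 663.56 / 2.5 = 265.42 kPa.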